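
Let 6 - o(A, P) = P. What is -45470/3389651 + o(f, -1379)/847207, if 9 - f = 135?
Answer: -33827835655/2871736054757 ≈ -0.011780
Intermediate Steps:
f = -126 (f = 9 - 1*135 = 9 - 135 = -126)
o(A, P) = 6 - P
-45470/3389651 + o(f, -1379)/847207 = -45470/3389651 + (6 - 1*(-1379))/847207 = -45470*1/3389651 + (6 + 1379)*(1/847207) = -45470/3389651 + 1385*(1/847207) = -45470/3389651 + 1385/847207 = -33827835655/2871736054757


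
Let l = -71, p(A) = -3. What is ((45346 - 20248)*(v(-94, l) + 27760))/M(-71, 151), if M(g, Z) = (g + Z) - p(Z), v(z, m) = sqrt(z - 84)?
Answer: 696720480/83 + 25098*I*sqrt(178)/83 ≈ 8.3942e+6 + 4034.3*I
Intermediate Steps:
v(z, m) = sqrt(-84 + z)
M(g, Z) = 3 + Z + g (M(g, Z) = (g + Z) - 1*(-3) = (Z + g) + 3 = 3 + Z + g)
((45346 - 20248)*(v(-94, l) + 27760))/M(-71, 151) = ((45346 - 20248)*(sqrt(-84 - 94) + 27760))/(3 + 151 - 71) = (25098*(sqrt(-178) + 27760))/83 = (25098*(I*sqrt(178) + 27760))*(1/83) = (25098*(27760 + I*sqrt(178)))*(1/83) = (696720480 + 25098*I*sqrt(178))*(1/83) = 696720480/83 + 25098*I*sqrt(178)/83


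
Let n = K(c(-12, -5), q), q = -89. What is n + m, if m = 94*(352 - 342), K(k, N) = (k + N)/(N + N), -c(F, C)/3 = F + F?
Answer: 167337/178 ≈ 940.10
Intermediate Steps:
c(F, C) = -6*F (c(F, C) = -3*(F + F) = -6*F)
K(k, N) = (N + k)/(2*N) (K(k, N) = (N + k)/((2*N)) = (N + k)*(1/(2*N)) = (N + k)/(2*N))
m = 940 (m = 94*10 = 940)
n = 17/178 (n = (1/2)*(-89 - 6*(-12))/(-89) = (1/2)*(-1/89)*(-89 + 72) = (1/2)*(-1/89)*(-17) = 17/178 ≈ 0.095506)
n + m = 17/178 + 940 = 167337/178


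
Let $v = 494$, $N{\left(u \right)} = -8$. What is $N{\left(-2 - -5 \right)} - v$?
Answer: $-502$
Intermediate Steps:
$N{\left(-2 - -5 \right)} - v = -8 - 494 = -502$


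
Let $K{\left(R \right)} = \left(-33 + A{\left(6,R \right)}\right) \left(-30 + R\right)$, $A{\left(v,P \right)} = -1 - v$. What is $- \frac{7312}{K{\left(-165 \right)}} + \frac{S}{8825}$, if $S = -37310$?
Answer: $- \frac{1777732}{344175} \approx -5.1652$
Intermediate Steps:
$K{\left(R \right)} = 1200 - 40 R$ ($K{\left(R \right)} = \left(-33 - 7\right) \left(-30 + R\right) = - 40 \left(-30 + R\right) = 1200 - 40 R$)
$- \frac{7312}{K{\left(-165 \right)}} + \frac{S}{8825} = - \frac{7312}{1200 - -6600} - \frac{37310}{8825} = - \frac{7312}{1200 + 6600} - \frac{7462}{1765} = - \frac{7312}{7800} - \frac{7462}{1765} = \left(-7312\right) \frac{1}{7800} - \frac{7462}{1765} = - \frac{914}{975} - \frac{7462}{1765} = - \frac{1777732}{344175}$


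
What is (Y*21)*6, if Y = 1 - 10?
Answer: -1134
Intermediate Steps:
Y = -9
(Y*21)*6 = -9*21*6 = -189*6 = -1134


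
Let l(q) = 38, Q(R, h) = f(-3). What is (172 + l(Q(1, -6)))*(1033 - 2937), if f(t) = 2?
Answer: -399840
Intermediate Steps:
Q(R, h) = 2
(172 + l(Q(1, -6)))*(1033 - 2937) = (172 + 38)*(1033 - 2937) = 210*(-1904) = -399840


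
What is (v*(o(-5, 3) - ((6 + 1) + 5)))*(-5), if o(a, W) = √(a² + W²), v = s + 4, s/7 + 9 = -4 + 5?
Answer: -3120 + 260*√34 ≈ -1604.0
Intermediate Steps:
s = -56 (s = -63 + 7*(-4 + 5) = -63 + 7*1 = -63 + 7 = -56)
v = -52 (v = -56 + 4 = -52)
o(a, W) = √(W² + a²)
(v*(o(-5, 3) - ((6 + 1) + 5)))*(-5) = -52*(√(3² + (-5)²) - ((6 + 1) + 5))*(-5) = -52*(√(9 + 25) - (7 + 5))*(-5) = -52*(√34 - 1*12)*(-5) = -52*(√34 - 12)*(-5) = -52*(-12 + √34)*(-5) = (624 - 52*√34)*(-5) = -3120 + 260*√34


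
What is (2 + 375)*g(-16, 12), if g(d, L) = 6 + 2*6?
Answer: 6786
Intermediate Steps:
g(d, L) = 18 (g(d, L) = 6 + 12 = 18)
(2 + 375)*g(-16, 12) = (2 + 375)*18 = 377*18 = 6786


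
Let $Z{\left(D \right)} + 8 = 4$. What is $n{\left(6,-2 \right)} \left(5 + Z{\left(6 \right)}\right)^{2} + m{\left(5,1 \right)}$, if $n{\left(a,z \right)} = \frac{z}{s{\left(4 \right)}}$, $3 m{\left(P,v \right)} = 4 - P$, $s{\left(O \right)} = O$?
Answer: $- \frac{5}{6} \approx -0.83333$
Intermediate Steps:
$Z{\left(D \right)} = -4$ ($Z{\left(D \right)} = -8 + 4 = -4$)
$m{\left(P,v \right)} = \frac{4}{3} - \frac{P}{3}$ ($m{\left(P,v \right)} = \frac{4 - P}{3} = \frac{4}{3} - \frac{P}{3}$)
$n{\left(a,z \right)} = \frac{z}{4}$
$n{\left(6,-2 \right)} \left(5 + Z{\left(6 \right)}\right)^{2} + m{\left(5,1 \right)} = \frac{1}{4} \left(-2\right) \left(5 - 4\right)^{2} + \left(\frac{4}{3} - \frac{5}{3}\right) = - \frac{1^{2}}{2} + \left(\frac{4}{3} - \frac{5}{3}\right) = \left(- \frac{1}{2}\right) 1 - \frac{1}{3} = - \frac{1}{2} - \frac{1}{3} = - \frac{5}{6}$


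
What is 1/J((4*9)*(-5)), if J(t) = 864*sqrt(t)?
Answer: -I*sqrt(5)/25920 ≈ -8.6268e-5*I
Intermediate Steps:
1/J((4*9)*(-5)) = 1/(864*sqrt((4*9)*(-5))) = 1/(864*sqrt(36*(-5))) = 1/(864*sqrt(-180)) = 1/(864*(6*I*sqrt(5))) = 1/(5184*I*sqrt(5)) = -I*sqrt(5)/25920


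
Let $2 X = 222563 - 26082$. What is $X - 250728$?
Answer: $- \frac{304975}{2} \approx -1.5249 \cdot 10^{5}$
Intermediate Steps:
$X = \frac{196481}{2}$ ($X = \frac{222563 - 26082}{2} = \frac{1}{2} \cdot 196481 = \frac{196481}{2} \approx 98241.0$)
$X - 250728 = \frac{196481}{2} - 250728 = - \frac{304975}{2}$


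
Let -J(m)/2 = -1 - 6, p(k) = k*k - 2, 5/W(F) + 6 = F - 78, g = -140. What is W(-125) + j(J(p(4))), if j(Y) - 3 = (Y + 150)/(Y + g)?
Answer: 22048/13167 ≈ 1.6745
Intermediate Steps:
W(F) = 5/(-84 + F) (W(F) = 5/(-6 + (F - 78)) = 5/(-6 + (-78 + F)) = 5/(-84 + F))
p(k) = -2 + k**2 (p(k) = k**2 - 2 = -2 + k**2)
J(m) = 14 (J(m) = -2*(-1 - 6) = -2*(-7) = 14)
j(Y) = 3 + (150 + Y)/(-140 + Y) (j(Y) = 3 + (Y + 150)/(Y - 140) = 3 + (150 + Y)/(-140 + Y))
W(-125) + j(J(p(4))) = 5/(-84 - 125) + 2*(-135 + 2*14)/(-140 + 14) = 5/(-209) + 2*(-135 + 28)/(-126) = 5*(-1/209) + 2*(-1/126)*(-107) = -5/209 + 107/63 = 22048/13167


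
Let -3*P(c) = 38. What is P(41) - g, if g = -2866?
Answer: 8560/3 ≈ 2853.3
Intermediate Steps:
P(c) = -38/3 (P(c) = -⅓*38 = -38/3)
P(41) - g = -38/3 - 1*(-2866) = -38/3 + 2866 = 8560/3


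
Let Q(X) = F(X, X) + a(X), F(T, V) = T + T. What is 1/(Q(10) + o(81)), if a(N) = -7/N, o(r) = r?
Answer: 10/1003 ≈ 0.0099701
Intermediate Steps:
F(T, V) = 2*T
Q(X) = -7/X + 2*X (Q(X) = 2*X - 7/X = -7/X + 2*X)
1/(Q(10) + o(81)) = 1/((-7/10 + 2*10) + 81) = 1/((-7*⅒ + 20) + 81) = 1/((-7/10 + 20) + 81) = 1/(193/10 + 81) = 1/(1003/10) = 10/1003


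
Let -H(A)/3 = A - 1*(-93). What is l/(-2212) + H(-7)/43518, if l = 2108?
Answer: -3846110/4010909 ≈ -0.95891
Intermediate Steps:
H(A) = -279 - 3*A (H(A) = -3*(A - 1*(-93)) = -3*(A + 93) = -3*(93 + A) = -279 - 3*A)
l/(-2212) + H(-7)/43518 = 2108/(-2212) + (-279 - 3*(-7))/43518 = 2108*(-1/2212) + (-279 + 21)*(1/43518) = -527/553 - 258*1/43518 = -527/553 - 43/7253 = -3846110/4010909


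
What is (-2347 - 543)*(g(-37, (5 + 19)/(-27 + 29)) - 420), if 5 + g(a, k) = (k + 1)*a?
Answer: 2618340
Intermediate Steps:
g(a, k) = -5 + a*(1 + k) (g(a, k) = -5 + (k + 1)*a = -5 + (1 + k)*a = -5 + a*(1 + k))
(-2347 - 543)*(g(-37, (5 + 19)/(-27 + 29)) - 420) = (-2347 - 543)*((-5 - 37 - 37*(5 + 19)/(-27 + 29)) - 420) = -2890*((-5 - 37 - 888/2) - 420) = -2890*((-5 - 37 - 37*12) - 420) = -2890*((-5 - 37 - 444) - 420) = -2890*(-486 - 420) = -2890*(-906) = 2618340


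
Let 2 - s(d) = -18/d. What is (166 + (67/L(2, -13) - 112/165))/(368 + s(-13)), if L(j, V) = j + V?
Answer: 341549/790680 ≈ 0.43197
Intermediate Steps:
s(d) = 2 + 18/d (s(d) = 2 - (-18)/d = 2 + 18/d)
L(j, V) = V + j
(166 + (67/L(2, -13) - 112/165))/(368 + s(-13)) = (166 + (67/(-13 + 2) - 112/165))/(368 + (2 + 18/(-13))) = (166 + (67/(-11) - 112*1/165))/(368 + (2 + 18*(-1/13))) = (166 + (67*(-1/11) - 112/165))/(368 + (2 - 18/13)) = (166 + (-67/11 - 112/165))/(368 + 8/13) = (166 - 1117/165)/(4792/13) = (26273/165)*(13/4792) = 341549/790680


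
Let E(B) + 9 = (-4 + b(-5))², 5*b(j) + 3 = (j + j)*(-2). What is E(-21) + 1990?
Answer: 49534/25 ≈ 1981.4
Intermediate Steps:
b(j) = -⅗ - 4*j/5 (b(j) = -⅗ + ((j + j)*(-2))/5 = -⅗ + ((2*j)*(-2))/5 = -⅗ + (-4*j)/5 = -⅗ - 4*j/5)
E(B) = -216/25 (E(B) = -9 + (-4 + (-⅗ - ⅘*(-5)))² = -9 + (-4 + (-⅗ + 4))² = -9 + (-4 + 17/5)² = -9 + (-⅗)² = -9 + 9/25 = -216/25)
E(-21) + 1990 = -216/25 + 1990 = 49534/25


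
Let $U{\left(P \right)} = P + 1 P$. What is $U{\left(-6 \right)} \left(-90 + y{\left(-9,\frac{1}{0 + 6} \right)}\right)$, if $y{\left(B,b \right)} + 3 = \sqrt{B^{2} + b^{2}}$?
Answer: $1116 - 2 \sqrt{2917} \approx 1008.0$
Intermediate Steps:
$U{\left(P \right)} = 2 P$ ($U{\left(P \right)} = P + P = 2 P$)
$y{\left(B,b \right)} = -3 + \sqrt{B^{2} + b^{2}}$
$U{\left(-6 \right)} \left(-90 + y{\left(-9,\frac{1}{0 + 6} \right)}\right) = 2 \left(-6\right) \left(-90 - \left(3 - \sqrt{\left(-9\right)^{2} + \left(\frac{1}{0 + 6}\right)^{2}}\right)\right) = - 12 \left(-90 - \left(3 - \sqrt{81 + \left(\frac{1}{6}\right)^{2}}\right)\right) = - 12 \left(-90 - \left(3 - \sqrt{81 + \frac{1}{36}}\right)\right) = - 12 \left(-90 - \left(3 - \sqrt{\frac{2917}{36}}\right)\right) = - 12 \left(-90 - \left(3 - \frac{\sqrt{2917}}{6}\right)\right) = - 12 \left(-93 + \frac{\sqrt{2917}}{6}\right) = 1116 - 2 \sqrt{2917}$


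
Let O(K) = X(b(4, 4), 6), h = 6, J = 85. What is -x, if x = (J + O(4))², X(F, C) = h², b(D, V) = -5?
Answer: -14641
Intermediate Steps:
X(F, C) = 36 (X(F, C) = 6² = 36)
O(K) = 36
x = 14641 (x = (85 + 36)² = 121² = 14641)
-x = -1*14641 = -14641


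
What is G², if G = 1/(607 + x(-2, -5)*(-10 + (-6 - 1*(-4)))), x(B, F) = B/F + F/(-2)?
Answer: 25/8185321 ≈ 3.0542e-6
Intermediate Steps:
x(B, F) = -F/2 + B/F (x(B, F) = B/F + F*(-½) = B/F - F/2 = -F/2 + B/F)
G = 5/2861 (G = 1/(607 + (-½*(-5) - 2/(-5))*(-10 + (-6 - 1*(-4)))) = 1/(607 + (5/2 - 2*(-⅕))*(-10 + (-6 + 4))) = 1/(607 + (5/2 + ⅖)*(-10 - 2)) = 1/(607 + (29/10)*(-12)) = 1/(607 - 174/5) = 1/(2861/5) = 5/2861 ≈ 0.0017476)
G² = (5/2861)² = 25/8185321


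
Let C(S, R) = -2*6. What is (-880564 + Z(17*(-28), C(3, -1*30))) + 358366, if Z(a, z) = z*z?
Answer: -522054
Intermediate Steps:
C(S, R) = -12
Z(a, z) = z²
(-880564 + Z(17*(-28), C(3, -1*30))) + 358366 = (-880564 + (-12)²) + 358366 = (-880564 + 144) + 358366 = -880420 + 358366 = -522054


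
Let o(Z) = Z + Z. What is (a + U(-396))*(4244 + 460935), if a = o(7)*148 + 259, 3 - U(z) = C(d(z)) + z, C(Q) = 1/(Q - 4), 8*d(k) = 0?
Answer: 5080219859/4 ≈ 1.2701e+9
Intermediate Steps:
d(k) = 0 (d(k) = (⅛)*0 = 0)
o(Z) = 2*Z
C(Q) = 1/(-4 + Q)
U(z) = 13/4 - z (U(z) = 3 - (1/(-4 + 0) + z) = 3 - (1/(-4) + z) = 3 - (-¼ + z) = 3 + (¼ - z) = 13/4 - z)
a = 2331 (a = (2*7)*148 + 259 = 14*148 + 259 = 2072 + 259 = 2331)
(a + U(-396))*(4244 + 460935) = (2331 + (13/4 - 1*(-396)))*(4244 + 460935) = (2331 + (13/4 + 396))*465179 = (2331 + 1597/4)*465179 = (10921/4)*465179 = 5080219859/4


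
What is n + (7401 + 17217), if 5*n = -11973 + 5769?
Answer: 116886/5 ≈ 23377.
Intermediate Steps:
n = -6204/5 (n = (-11973 + 5769)/5 = (⅕)*(-6204) = -6204/5 ≈ -1240.8)
n + (7401 + 17217) = -6204/5 + (7401 + 17217) = -6204/5 + 24618 = 116886/5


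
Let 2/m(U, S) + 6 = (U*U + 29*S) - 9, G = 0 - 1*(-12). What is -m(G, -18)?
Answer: 2/393 ≈ 0.0050891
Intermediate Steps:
G = 12 (G = 0 + 12 = 12)
m(U, S) = 2/(-15 + U² + 29*S) (m(U, S) = 2/(-6 + ((U*U + 29*S) - 9)) = 2/(-6 + ((U² + 29*S) - 9)) = 2/(-6 + (-9 + U² + 29*S)) = 2/(-15 + U² + 29*S))
-m(G, -18) = -2/(-15 + 12² + 29*(-18)) = -2/(-15 + 144 - 522) = -2/(-393) = -2*(-1)/393 = -1*(-2/393) = 2/393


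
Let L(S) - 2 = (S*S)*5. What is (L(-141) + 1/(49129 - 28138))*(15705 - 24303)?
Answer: -5980345600708/6997 ≈ -8.5470e+8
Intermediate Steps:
L(S) = 2 + 5*S² (L(S) = 2 + (S*S)*5 = 2 + S²*5 = 2 + 5*S²)
(L(-141) + 1/(49129 - 28138))*(15705 - 24303) = ((2 + 5*(-141)²) + 1/(49129 - 28138))*(15705 - 24303) = ((2 + 5*19881) + 1/20991)*(-8598) = ((2 + 99405) + 1/20991)*(-8598) = (99407 + 1/20991)*(-8598) = (2086652338/20991)*(-8598) = -5980345600708/6997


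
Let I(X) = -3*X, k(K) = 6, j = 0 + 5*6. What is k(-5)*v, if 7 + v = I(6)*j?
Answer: -3282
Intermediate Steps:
j = 30 (j = 0 + 30 = 30)
v = -547 (v = -7 - 3*6*30 = -7 - 18*30 = -7 - 540 = -547)
k(-5)*v = 6*(-547) = -3282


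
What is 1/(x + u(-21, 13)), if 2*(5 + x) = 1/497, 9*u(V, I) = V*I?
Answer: -2982/105361 ≈ -0.028303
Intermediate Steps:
u(V, I) = I*V/9 (u(V, I) = (V*I)/9 = (I*V)/9 = I*V/9)
x = -4969/994 (x = -5 + (1/2)/497 = -5 + (1/2)*(1/497) = -5 + 1/994 = -4969/994 ≈ -4.9990)
1/(x + u(-21, 13)) = 1/(-4969/994 + (1/9)*13*(-21)) = 1/(-4969/994 - 91/3) = 1/(-105361/2982) = -2982/105361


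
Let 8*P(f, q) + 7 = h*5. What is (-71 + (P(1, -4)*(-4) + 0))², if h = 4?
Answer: 24025/4 ≈ 6006.3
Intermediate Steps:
P(f, q) = 13/8 (P(f, q) = -7/8 + (4*5)/8 = -7/8 + (⅛)*20 = -7/8 + 5/2 = 13/8)
(-71 + (P(1, -4)*(-4) + 0))² = (-71 + ((13/8)*(-4) + 0))² = (-71 + (-13/2 + 0))² = (-71 - 13/2)² = (-155/2)² = 24025/4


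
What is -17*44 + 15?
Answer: -733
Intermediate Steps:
-17*44 + 15 = -748 + 15 = -733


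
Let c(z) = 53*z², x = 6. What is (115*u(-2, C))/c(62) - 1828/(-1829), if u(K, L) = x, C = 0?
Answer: 6027163/6010094 ≈ 1.0028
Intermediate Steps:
u(K, L) = 6
(115*u(-2, C))/c(62) - 1828/(-1829) = (115*6)/((53*62²)) - 1828/(-1829) = 690/((53*3844)) - 1828*(-1/1829) = 690/203732 + 1828/1829 = 690*(1/203732) + 1828/1829 = 345/101866 + 1828/1829 = 6027163/6010094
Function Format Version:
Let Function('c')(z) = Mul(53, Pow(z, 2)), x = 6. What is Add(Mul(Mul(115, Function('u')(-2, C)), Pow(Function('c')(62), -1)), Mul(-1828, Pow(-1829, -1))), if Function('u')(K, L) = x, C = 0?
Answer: Rational(6027163, 6010094) ≈ 1.0028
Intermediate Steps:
Function('u')(K, L) = 6
Add(Mul(Mul(115, Function('u')(-2, C)), Pow(Function('c')(62), -1)), Mul(-1828, Pow(-1829, -1))) = Add(Mul(Mul(115, 6), Pow(Mul(53, Pow(62, 2)), -1)), Mul(-1828, Pow(-1829, -1))) = Add(Mul(690, Pow(Mul(53, 3844), -1)), Mul(-1828, Rational(-1, 1829))) = Add(Mul(690, Pow(203732, -1)), Rational(1828, 1829)) = Add(Mul(690, Rational(1, 203732)), Rational(1828, 1829)) = Add(Rational(345, 101866), Rational(1828, 1829)) = Rational(6027163, 6010094)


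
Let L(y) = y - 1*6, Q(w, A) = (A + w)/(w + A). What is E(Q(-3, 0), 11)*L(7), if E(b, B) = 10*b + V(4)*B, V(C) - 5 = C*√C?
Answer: 153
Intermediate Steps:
Q(w, A) = 1 (Q(w, A) = (A + w)/(A + w) = 1)
V(C) = 5 + C^(3/2) (V(C) = 5 + C*√C = 5 + C^(3/2))
L(y) = -6 + y (L(y) = y - 6 = -6 + y)
E(b, B) = 10*b + 13*B (E(b, B) = 10*b + (5 + 4^(3/2))*B = 10*b + (5 + 8)*B = 10*b + 13*B)
E(Q(-3, 0), 11)*L(7) = (10*1 + 13*11)*(-6 + 7) = (10 + 143)*1 = 153*1 = 153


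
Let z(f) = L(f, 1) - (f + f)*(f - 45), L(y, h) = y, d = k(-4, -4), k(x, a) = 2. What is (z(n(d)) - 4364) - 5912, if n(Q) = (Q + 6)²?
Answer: -12644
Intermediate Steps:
d = 2
n(Q) = (6 + Q)²
z(f) = f - 2*f*(-45 + f) (z(f) = f - (f + f)*(f - 45) = f - 2*f*(-45 + f))
(z(n(d)) - 4364) - 5912 = ((6 + 2)²*(91 - 2*(6 + 2)²) - 4364) - 5912 = (8²*(91 - 2*8²) - 4364) - 5912 = (64*(91 - 2*64) - 4364) - 5912 = (64*(91 - 128) - 4364) - 5912 = (64*(-37) - 4364) - 5912 = (-2368 - 4364) - 5912 = -6732 - 5912 = -12644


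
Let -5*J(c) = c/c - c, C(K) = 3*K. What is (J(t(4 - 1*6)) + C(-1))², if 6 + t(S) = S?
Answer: 576/25 ≈ 23.040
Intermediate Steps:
t(S) = -6 + S
J(c) = -⅕ + c/5 (J(c) = -(c/c - c)/5 = -(1 - c)/5 = -⅕ + c/5)
(J(t(4 - 1*6)) + C(-1))² = ((-⅕ + (-6 + (4 - 1*6))/5) + 3*(-1))² = ((-⅕ + (-6 + (4 - 6))/5) - 3)² = ((-⅕ + (-6 - 2)/5) - 3)² = ((-⅕ + (⅕)*(-8)) - 3)² = ((-⅕ - 8/5) - 3)² = (-9/5 - 3)² = (-24/5)² = 576/25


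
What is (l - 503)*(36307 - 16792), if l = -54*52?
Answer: -64614165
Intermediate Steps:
l = -2808
(l - 503)*(36307 - 16792) = (-2808 - 503)*(36307 - 16792) = -3311*19515 = -64614165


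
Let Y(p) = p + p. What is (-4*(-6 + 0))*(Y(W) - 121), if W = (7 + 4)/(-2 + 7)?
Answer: -13992/5 ≈ -2798.4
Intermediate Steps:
W = 11/5 ≈ 2.2000
Y(p) = 2*p
(-4*(-6 + 0))*(Y(W) - 121) = (-4*(-6 + 0))*(2*(11/5) - 121) = (-4*(-6))*(22/5 - 121) = 24*(-583/5) = -13992/5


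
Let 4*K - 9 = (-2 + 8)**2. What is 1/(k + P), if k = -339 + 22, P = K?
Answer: -4/1223 ≈ -0.0032706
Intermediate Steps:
K = 45/4 (K = 9/4 + (-2 + 8)**2/4 = 9/4 + (1/4)*6**2 = 9/4 + (1/4)*36 = 9/4 + 9 = 45/4 ≈ 11.250)
P = 45/4 ≈ 11.250
k = -317
1/(k + P) = 1/(-317 + 45/4) = 1/(-1223/4) = -4/1223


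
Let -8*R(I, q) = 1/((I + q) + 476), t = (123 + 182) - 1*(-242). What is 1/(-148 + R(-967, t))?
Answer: -448/66305 ≈ -0.0067567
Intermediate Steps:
t = 547 (t = 305 + 242 = 547)
R(I, q) = -1/(8*(476 + I + q)) (R(I, q) = -1/(8*((I + q) + 476)) = -1/(8*(476 + I + q)))
1/(-148 + R(-967, t)) = 1/(-148 - 1/(3808 + 8*(-967) + 8*547)) = 1/(-148 - 1/(3808 - 7736 + 4376)) = 1/(-148 - 1/448) = 1/(-66305/448) = -448/66305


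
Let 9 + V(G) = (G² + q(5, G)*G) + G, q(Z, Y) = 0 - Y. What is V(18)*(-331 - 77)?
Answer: -3672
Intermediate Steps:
q(Z, Y) = -Y
V(G) = -9 + G (V(G) = -9 + ((G² + (-G)*G) + G) = -9 + ((G² - G²) + G) = -9 + (0 + G) = -9 + G)
V(18)*(-331 - 77) = (-9 + 18)*(-331 - 77) = 9*(-408) = -3672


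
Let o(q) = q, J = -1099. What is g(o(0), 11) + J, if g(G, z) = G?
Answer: -1099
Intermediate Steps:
g(o(0), 11) + J = 0 - 1099 = -1099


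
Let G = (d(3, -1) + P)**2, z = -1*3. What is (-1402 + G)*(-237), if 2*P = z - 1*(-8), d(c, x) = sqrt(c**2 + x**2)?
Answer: 1313691/4 - 1185*sqrt(10) ≈ 3.2468e+5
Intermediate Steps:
z = -3
P = 5/2 (P = (-3 - 1*(-8))/2 = (-3 + 8)/2 = (1/2)*5 = 5/2 ≈ 2.5000)
G = (5/2 + sqrt(10))**2 (G = (sqrt(3**2 + (-1)**2) + 5/2)**2 = (sqrt(9 + 1) + 5/2)**2 = (sqrt(10) + 5/2)**2 = (5/2 + sqrt(10))**2 ≈ 32.061)
(-1402 + G)*(-237) = (-1402 + (65/4 + 5*sqrt(10)))*(-237) = (-5543/4 + 5*sqrt(10))*(-237) = 1313691/4 - 1185*sqrt(10)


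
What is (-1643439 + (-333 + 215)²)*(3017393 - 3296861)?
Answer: 455397298020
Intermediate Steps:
(-1643439 + (-333 + 215)²)*(3017393 - 3296861) = (-1643439 + (-118)²)*(-279468) = (-1643439 + 13924)*(-279468) = -1629515*(-279468) = 455397298020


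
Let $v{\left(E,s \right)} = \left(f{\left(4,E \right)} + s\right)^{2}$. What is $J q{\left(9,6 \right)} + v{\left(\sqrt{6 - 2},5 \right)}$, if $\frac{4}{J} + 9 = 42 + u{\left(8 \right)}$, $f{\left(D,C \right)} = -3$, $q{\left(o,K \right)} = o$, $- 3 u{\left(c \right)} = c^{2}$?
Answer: $\frac{248}{35} \approx 7.0857$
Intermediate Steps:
$u{\left(c \right)} = - \frac{c^{2}}{3}$
$v{\left(E,s \right)} = \left(-3 + s\right)^{2}$
$J = \frac{12}{35}$ ($J = \frac{4}{-9 + \left(42 - \frac{8^{2}}{3}\right)} = \frac{4}{-9 + \left(42 - \frac{64}{3}\right)} = \frac{4}{-9 + \frac{62}{3}} = \frac{4}{\frac{35}{3}} = 4 \cdot \frac{3}{35} = \frac{12}{35} \approx 0.34286$)
$J q{\left(9,6 \right)} + v{\left(\sqrt{6 - 2},5 \right)} = \frac{12}{35} \cdot 9 + \left(-3 + 5\right)^{2} = \frac{108}{35} + 2^{2} = \frac{108}{35} + 4 = \frac{248}{35}$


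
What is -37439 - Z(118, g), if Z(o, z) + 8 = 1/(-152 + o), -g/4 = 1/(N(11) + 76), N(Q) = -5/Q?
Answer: -1272653/34 ≈ -37431.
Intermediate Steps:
g = -44/831 (g = -4/(-5/11 + 76) = -4/831/11 = -4*11/831 = -44/831 ≈ -0.052948)
Z(o, z) = -8 + 1/(-152 + o)
-37439 - Z(118, g) = -37439 - (1217 - 8*118)/(-152 + 118) = -37439 - (1217 - 944)/(-34) = -37439 - (-1)*273/34 = -37439 - 1*(-273/34) = -37439 + 273/34 = -1272653/34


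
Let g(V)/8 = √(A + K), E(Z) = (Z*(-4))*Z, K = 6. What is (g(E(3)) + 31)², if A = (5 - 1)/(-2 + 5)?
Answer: 4291/3 + 496*√66/3 ≈ 2773.5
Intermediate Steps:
A = 4/3 ≈ 1.3333
E(Z) = -4*Z² (E(Z) = (-4*Z)*Z = -4*Z²)
g(V) = 8*√66/3 (g(V) = 8*√(4/3 + 6) = 8*√(22/3) = 8*(√66/3) = 8*√66/3)
(g(E(3)) + 31)² = (8*√66/3 + 31)² = (31 + 8*√66/3)²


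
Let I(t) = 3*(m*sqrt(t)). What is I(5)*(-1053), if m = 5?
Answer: -15795*sqrt(5) ≈ -35319.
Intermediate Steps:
I(t) = 15*sqrt(t) (I(t) = 3*(5*sqrt(t)) = 15*sqrt(t))
I(5)*(-1053) = (15*sqrt(5))*(-1053) = -15795*sqrt(5)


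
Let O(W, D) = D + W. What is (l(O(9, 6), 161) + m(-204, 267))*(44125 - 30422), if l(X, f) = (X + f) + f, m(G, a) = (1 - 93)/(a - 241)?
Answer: 59402505/13 ≈ 4.5694e+6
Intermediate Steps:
m(G, a) = -92/(-241 + a)
l(X, f) = X + 2*f
(l(O(9, 6), 161) + m(-204, 267))*(44125 - 30422) = (((6 + 9) + 2*161) - 92/(-241 + 267))*(44125 - 30422) = ((15 + 322) - 92/26)*13703 = (337 - 92*1/26)*13703 = (337 - 46/13)*13703 = (4335/13)*13703 = 59402505/13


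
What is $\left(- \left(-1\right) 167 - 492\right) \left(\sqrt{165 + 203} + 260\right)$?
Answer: $-84500 - 1300 \sqrt{23} \approx -90735.0$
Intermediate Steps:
$\left(- \left(-1\right) 167 - 492\right) \left(\sqrt{165 + 203} + 260\right) = \left(\left(-1\right) \left(-167\right) - 492\right) \left(\sqrt{368} + 260\right) = \left(167 - 492\right) \left(4 \sqrt{23} + 260\right) = - 325 \left(260 + 4 \sqrt{23}\right) = -84500 - 1300 \sqrt{23}$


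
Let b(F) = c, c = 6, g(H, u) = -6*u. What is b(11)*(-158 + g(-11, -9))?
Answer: -624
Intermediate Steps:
b(F) = 6
b(11)*(-158 + g(-11, -9)) = 6*(-158 - 6*(-9)) = 6*(-158 + 54) = 6*(-104) = -624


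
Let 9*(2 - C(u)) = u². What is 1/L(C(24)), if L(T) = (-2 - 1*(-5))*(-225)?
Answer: -1/675 ≈ -0.0014815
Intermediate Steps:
C(u) = 2 - u²/9
L(T) = -675 (L(T) = (-2 + 5)*(-225) = 3*(-225) = -675)
1/L(C(24)) = 1/(-675) = -1/675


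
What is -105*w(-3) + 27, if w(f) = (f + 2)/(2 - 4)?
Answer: -51/2 ≈ -25.500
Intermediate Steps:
w(f) = -1 - f/2 (w(f) = (2 + f)/(-2) = (2 + f)*(-½) = -1 - f/2)
-105*w(-3) + 27 = -105*(-1 - ½*(-3)) + 27 = -105*(-1 + 3/2) + 27 = -105*½ + 27 = -105/2 + 27 = -51/2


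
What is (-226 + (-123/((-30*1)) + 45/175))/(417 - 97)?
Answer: -3103/4480 ≈ -0.69263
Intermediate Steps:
(-226 + (-123/((-30*1)) + 45/175))/(417 - 97) = (-226 + (-123/(-30) + 45*(1/175)))/320 = (-226 + (-123*(-1/30) + 9/35))*(1/320) = (-226 + (41/10 + 9/35))*(1/320) = (-226 + 61/14)*(1/320) = -3103/14*1/320 = -3103/4480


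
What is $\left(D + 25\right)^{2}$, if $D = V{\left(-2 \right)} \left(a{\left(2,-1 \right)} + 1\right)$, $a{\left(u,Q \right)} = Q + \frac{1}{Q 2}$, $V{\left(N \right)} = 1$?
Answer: $\frac{2401}{4} \approx 600.25$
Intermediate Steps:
$a{\left(u,Q \right)} = Q + \frac{1}{2 Q}$
$D = - \frac{1}{2}$ ($D = 1 \left(\left(-1 + \frac{1}{2 \left(-1\right)}\right) + 1\right) = 1 \left(\left(-1 + \frac{1}{2} \left(-1\right)\right) + 1\right) = 1 \left(\left(-1 - \frac{1}{2}\right) + 1\right) = 1 \left(- \frac{3}{2} + 1\right) = 1 \left(- \frac{1}{2}\right) = - \frac{1}{2} \approx -0.5$)
$\left(D + 25\right)^{2} = \left(- \frac{1}{2} + 25\right)^{2} = \left(\frac{49}{2}\right)^{2} = \frac{2401}{4}$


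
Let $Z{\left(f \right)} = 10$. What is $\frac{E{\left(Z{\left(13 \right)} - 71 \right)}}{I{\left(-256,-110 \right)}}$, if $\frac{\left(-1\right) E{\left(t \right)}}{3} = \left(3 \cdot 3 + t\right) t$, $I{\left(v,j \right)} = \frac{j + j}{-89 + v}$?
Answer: $- \frac{164151}{11} \approx -14923.0$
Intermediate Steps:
$I{\left(v,j \right)} = \frac{2 j}{-89 + v}$
$E{\left(t \right)} = - 3 t \left(9 + t\right)$ ($E{\left(t \right)} = - 3 \left(3 \cdot 3 + t\right) t = - 3 \left(9 + t\right) t = - 3 t \left(9 + t\right)$)
$\frac{E{\left(Z{\left(13 \right)} - 71 \right)}}{I{\left(-256,-110 \right)}} = \frac{\left(-3\right) \left(10 - 71\right) \left(9 + \left(10 - 71\right)\right)}{2 \left(-110\right) \frac{1}{-89 - 256}} = \frac{\left(-3\right) \left(-61\right) \left(9 - 61\right)}{2 \left(-110\right) \frac{1}{-345}} = \frac{\left(-3\right) \left(-61\right) \left(-52\right)}{2 \left(-110\right) \left(- \frac{1}{345}\right)} = - \frac{9516}{\frac{44}{69}} = \left(-9516\right) \frac{69}{44} = - \frac{164151}{11}$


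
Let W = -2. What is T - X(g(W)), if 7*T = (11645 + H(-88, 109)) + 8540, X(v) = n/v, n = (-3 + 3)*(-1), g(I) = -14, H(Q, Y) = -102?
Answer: 2869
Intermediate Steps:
n = 0 (n = 0*(-1) = 0)
X(v) = 0 (X(v) = 0/v = 0)
T = 2869 (T = ((11645 - 102) + 8540)/7 = (11543 + 8540)/7 = (⅐)*20083 = 2869)
T - X(g(W)) = 2869 - 1*0 = 2869 + 0 = 2869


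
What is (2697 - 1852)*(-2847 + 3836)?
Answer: 835705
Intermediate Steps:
(2697 - 1852)*(-2847 + 3836) = 845*989 = 835705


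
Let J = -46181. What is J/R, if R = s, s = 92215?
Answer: -46181/92215 ≈ -0.50080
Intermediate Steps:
R = 92215
J/R = -46181/92215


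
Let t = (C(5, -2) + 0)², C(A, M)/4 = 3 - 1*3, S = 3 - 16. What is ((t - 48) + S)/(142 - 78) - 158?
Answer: -10173/64 ≈ -158.95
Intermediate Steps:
S = -13
C(A, M) = 0 (C(A, M) = 4*(3 - 1*3) = 4*(3 - 3) = 4*0 = 0)
t = 0 (t = (0 + 0)² = 0² = 0)
((t - 48) + S)/(142 - 78) - 158 = ((0 - 48) - 13)/(142 - 78) - 158 = (-48 - 13)/64 - 158 = -61*1/64 - 158 = -61/64 - 158 = -10173/64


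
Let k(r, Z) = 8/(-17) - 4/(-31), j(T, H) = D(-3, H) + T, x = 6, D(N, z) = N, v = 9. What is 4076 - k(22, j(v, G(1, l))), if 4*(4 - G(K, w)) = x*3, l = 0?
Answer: 2148232/527 ≈ 4076.3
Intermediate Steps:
G(K, w) = -½ (G(K, w) = 4 - 3*3/2 = 4 - ¼*18 = 4 - 9/2 = -½)
j(T, H) = -3 + T
k(r, Z) = -180/527 (k(r, Z) = 8*(-1/17) - 4*(-1/31) = -8/17 + 4/31 = -180/527)
4076 - k(22, j(v, G(1, l))) = 4076 - 1*(-180/527) = 4076 + 180/527 = 2148232/527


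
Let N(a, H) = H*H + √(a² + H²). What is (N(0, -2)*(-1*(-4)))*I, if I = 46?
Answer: 1104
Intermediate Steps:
N(a, H) = H² + √(H² + a²)
(N(0, -2)*(-1*(-4)))*I = (((-2)² + √((-2)² + 0²))*(-1*(-4)))*46 = ((4 + √(4 + 0))*4)*46 = ((4 + √4)*4)*46 = ((4 + 2)*4)*46 = (6*4)*46 = 24*46 = 1104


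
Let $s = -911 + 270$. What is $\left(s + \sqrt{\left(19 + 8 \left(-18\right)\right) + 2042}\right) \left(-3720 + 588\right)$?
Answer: $2007612 - 9396 \sqrt{213} \approx 1.8705 \cdot 10^{6}$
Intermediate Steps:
$s = -641$
$\left(s + \sqrt{\left(19 + 8 \left(-18\right)\right) + 2042}\right) \left(-3720 + 588\right) = \left(-641 + \sqrt{\left(19 + 8 \left(-18\right)\right) + 2042}\right) \left(-3720 + 588\right) = \left(-641 + \sqrt{\left(19 - 144\right) + 2042}\right) \left(-3132\right) = \left(-641 + \sqrt{-125 + 2042}\right) \left(-3132\right) = \left(-641 + \sqrt{1917}\right) \left(-3132\right) = \left(-641 + 3 \sqrt{213}\right) \left(-3132\right) = 2007612 - 9396 \sqrt{213}$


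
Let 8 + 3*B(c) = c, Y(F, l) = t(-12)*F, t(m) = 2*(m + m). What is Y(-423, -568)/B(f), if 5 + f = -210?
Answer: -60912/223 ≈ -273.15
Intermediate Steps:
t(m) = 4*m (t(m) = 2*(2*m) = 4*m)
f = -215 (f = -5 - 210 = -215)
Y(F, l) = -48*F (Y(F, l) = (4*(-12))*F = -48*F)
B(c) = -8/3 + c/3
Y(-423, -568)/B(f) = (-48*(-423))/(-8/3 + (⅓)*(-215)) = 20304/(-8/3 - 215/3) = 20304/(-223/3) = 20304*(-3/223) = -60912/223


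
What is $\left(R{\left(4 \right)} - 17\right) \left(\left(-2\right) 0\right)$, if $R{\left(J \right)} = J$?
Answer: $0$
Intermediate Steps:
$\left(R{\left(4 \right)} - 17\right) \left(\left(-2\right) 0\right) = \left(4 - 17\right) \left(\left(-2\right) 0\right) = \left(4 - 17\right) 0 = \left(-13\right) 0 = 0$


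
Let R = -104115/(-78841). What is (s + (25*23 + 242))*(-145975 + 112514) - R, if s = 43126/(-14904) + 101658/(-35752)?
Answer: -35637393451220019371/1312820438454 ≈ -2.7146e+7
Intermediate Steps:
R = 104115/78841 (R = -104115*(-1/78841) = 104115/78841 ≈ 1.3206)
s = -95529737/16651494 (s = 43126*(-1/14904) + 101658*(-1/35752) = -21563/7452 - 50829/17876 = -95529737/16651494 ≈ -5.7370)
(s + (25*23 + 242))*(-145975 + 112514) - R = (-95529737/16651494 + (25*23 + 242))*(-145975 + 112514) - 1*104115/78841 = (-95529737/16651494 + (575 + 242))*(-33461) - 104115/78841 = (-95529737/16651494 + 817)*(-33461) - 104115/78841 = (13508740861/16651494)*(-33461) - 104115/78841 = -452015977949921/16651494 - 104115/78841 = -35637393451220019371/1312820438454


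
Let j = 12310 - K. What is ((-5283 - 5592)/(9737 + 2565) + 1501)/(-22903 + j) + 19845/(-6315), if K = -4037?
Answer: -114471793343/33954454952 ≈ -3.3713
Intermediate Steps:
j = 16347 (j = 12310 - 1*(-4037) = 12310 + 4037 = 16347)
((-5283 - 5592)/(9737 + 2565) + 1501)/(-22903 + j) + 19845/(-6315) = ((-5283 - 5592)/(9737 + 2565) + 1501)/(-22903 + 16347) + 19845/(-6315) = (-10875/12302 + 1501)/(-6556) + 19845*(-1/6315) = (-10875*1/12302 + 1501)*(-1/6556) - 1323/421 = (-10875/12302 + 1501)*(-1/6556) - 1323/421 = (18454427/12302)*(-1/6556) - 1323/421 = -18454427/80651912 - 1323/421 = -114471793343/33954454952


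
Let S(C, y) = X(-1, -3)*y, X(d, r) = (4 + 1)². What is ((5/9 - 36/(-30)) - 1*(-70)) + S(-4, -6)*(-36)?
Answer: 246229/45 ≈ 5471.8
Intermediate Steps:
X(d, r) = 25 (X(d, r) = 5² = 25)
S(C, y) = 25*y
((5/9 - 36/(-30)) - 1*(-70)) + S(-4, -6)*(-36) = ((5/9 - 36/(-30)) - 1*(-70)) + (25*(-6))*(-36) = ((5*(⅑) - 36*(-1/30)) + 70) - 150*(-36) = ((5/9 + 6/5) + 70) + 5400 = (79/45 + 70) + 5400 = 3229/45 + 5400 = 246229/45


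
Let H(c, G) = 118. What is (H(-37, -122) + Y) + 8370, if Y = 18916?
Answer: 27404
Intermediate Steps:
(H(-37, -122) + Y) + 8370 = (118 + 18916) + 8370 = 19034 + 8370 = 27404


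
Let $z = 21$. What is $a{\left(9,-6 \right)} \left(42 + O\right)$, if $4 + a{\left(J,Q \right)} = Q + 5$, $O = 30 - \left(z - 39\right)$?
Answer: $-450$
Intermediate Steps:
$O = 48$ ($O = 30 - \left(21 - 39\right) = 30 - -18 = 30 + 18 = 48$)
$a{\left(J,Q \right)} = 1 + Q$ ($a{\left(J,Q \right)} = -4 + \left(Q + 5\right) = -4 + \left(5 + Q\right) = 1 + Q$)
$a{\left(9,-6 \right)} \left(42 + O\right) = \left(1 - 6\right) \left(42 + 48\right) = \left(-5\right) 90 = -450$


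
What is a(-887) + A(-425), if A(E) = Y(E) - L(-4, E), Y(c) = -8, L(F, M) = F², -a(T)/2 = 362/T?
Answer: -20564/887 ≈ -23.184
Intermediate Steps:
a(T) = -724/T
A(E) = -24 (A(E) = -8 - 1*(-4)² = -8 - 1*16 = -8 - 16 = -24)
a(-887) + A(-425) = -724/(-887) - 24 = -724*(-1/887) - 24 = 724/887 - 24 = -20564/887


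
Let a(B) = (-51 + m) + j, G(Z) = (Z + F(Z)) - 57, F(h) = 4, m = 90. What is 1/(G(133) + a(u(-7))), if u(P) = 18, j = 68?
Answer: 1/187 ≈ 0.0053476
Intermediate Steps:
G(Z) = -53 + Z (G(Z) = (Z + 4) - 57 = (4 + Z) - 57 = -53 + Z)
a(B) = 107 (a(B) = (-51 + 90) + 68 = 39 + 68 = 107)
1/(G(133) + a(u(-7))) = 1/((-53 + 133) + 107) = 1/(80 + 107) = 1/187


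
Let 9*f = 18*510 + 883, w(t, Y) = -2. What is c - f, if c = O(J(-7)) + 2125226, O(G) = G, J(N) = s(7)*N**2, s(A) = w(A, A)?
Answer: 19116089/9 ≈ 2.1240e+6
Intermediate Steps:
s(A) = -2
J(N) = -2*N**2
f = 10063/9 (f = (18*510 + 883)/9 = (9180 + 883)/9 = (1/9)*10063 = 10063/9 ≈ 1118.1)
c = 2125128 (c = -2*(-7)**2 + 2125226 = -2*49 + 2125226 = -98 + 2125226 = 2125128)
c - f = 2125128 - 1*10063/9 = 2125128 - 10063/9 = 19116089/9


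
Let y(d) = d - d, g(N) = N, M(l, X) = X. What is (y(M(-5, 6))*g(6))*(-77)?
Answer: 0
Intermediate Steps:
y(d) = 0
(y(M(-5, 6))*g(6))*(-77) = (0*6)*(-77) = 0*(-77) = 0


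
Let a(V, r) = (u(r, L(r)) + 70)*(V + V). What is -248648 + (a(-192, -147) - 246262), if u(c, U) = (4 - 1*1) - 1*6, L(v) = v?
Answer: -520638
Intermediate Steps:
u(c, U) = -3 (u(c, U) = (4 - 1) - 6 = 3 - 6 = -3)
a(V, r) = 134*V (a(V, r) = (-3 + 70)*(V + V) = 67*(2*V) = 134*V)
-248648 + (a(-192, -147) - 246262) = -248648 + (134*(-192) - 246262) = -248648 + (-25728 - 246262) = -248648 - 271990 = -520638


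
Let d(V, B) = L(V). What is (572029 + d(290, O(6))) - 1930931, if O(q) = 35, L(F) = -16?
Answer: -1358918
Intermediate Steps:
d(V, B) = -16
(572029 + d(290, O(6))) - 1930931 = (572029 - 16) - 1930931 = 572013 - 1930931 = -1358918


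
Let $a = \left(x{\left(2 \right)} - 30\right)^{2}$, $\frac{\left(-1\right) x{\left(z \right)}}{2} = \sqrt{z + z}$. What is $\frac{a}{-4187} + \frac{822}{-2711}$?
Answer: $- \frac{6575630}{11350957} \approx -0.5793$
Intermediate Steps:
$x{\left(z \right)} = - 2 \sqrt{2} \sqrt{z}$ ($x{\left(z \right)} = - 2 \sqrt{z + z} = - 2 \sqrt{2 z} = - 2 \sqrt{2} \sqrt{z}$)
$a = 1156$ ($a = \left(- 2 \sqrt{2} \sqrt{2} - 30\right)^{2} = \left(-4 - 30\right)^{2} = \left(-34\right)^{2} = 1156$)
$\frac{a}{-4187} + \frac{822}{-2711} = \frac{1156}{-4187} + \frac{822}{-2711} = 1156 \left(- \frac{1}{4187}\right) + 822 \left(- \frac{1}{2711}\right) = - \frac{1156}{4187} - \frac{822}{2711} = - \frac{6575630}{11350957}$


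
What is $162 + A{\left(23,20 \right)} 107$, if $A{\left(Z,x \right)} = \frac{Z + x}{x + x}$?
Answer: $\frac{11081}{40} \approx 277.02$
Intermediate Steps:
$A{\left(Z,x \right)} = \frac{Z + x}{2 x}$
$162 + A{\left(23,20 \right)} 107 = 162 + \frac{23 + 20}{2 \cdot 20} \cdot 107 = 162 + \frac{1}{2} \cdot \frac{1}{20} \cdot 43 \cdot 107 = 162 + \frac{43}{40} \cdot 107 = 162 + \frac{4601}{40} = \frac{11081}{40}$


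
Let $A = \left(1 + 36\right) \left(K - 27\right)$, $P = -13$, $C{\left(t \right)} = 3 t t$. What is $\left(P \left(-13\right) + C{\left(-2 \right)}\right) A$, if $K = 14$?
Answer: $-87061$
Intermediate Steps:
$C{\left(t \right)} = 3 t^{2}$
$A = -481$ ($A = \left(1 + 36\right) \left(14 - 27\right) = 37 \left(-13\right) = -481$)
$\left(P \left(-13\right) + C{\left(-2 \right)}\right) A = \left(\left(-13\right) \left(-13\right) + 3 \left(-2\right)^{2}\right) \left(-481\right) = \left(169 + 3 \cdot 4\right) \left(-481\right) = \left(169 + 12\right) \left(-481\right) = 181 \left(-481\right) = -87061$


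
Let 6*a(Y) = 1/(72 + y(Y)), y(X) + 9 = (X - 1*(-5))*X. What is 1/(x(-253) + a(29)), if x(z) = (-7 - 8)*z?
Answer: 6294/23885731 ≈ 0.00026350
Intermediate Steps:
x(z) = -15*z
y(X) = -9 + X*(5 + X) (y(X) = -9 + (X - 1*(-5))*X = -9 + (X + 5)*X = -9 + (5 + X)*X = -9 + X*(5 + X))
a(Y) = 1/(6*(63 + Y**2 + 5*Y)) (a(Y) = 1/(6*(72 + (-9 + Y**2 + 5*Y))) = 1/(6*(63 + Y**2 + 5*Y)))
1/(x(-253) + a(29)) = 1/(-15*(-253) + 1/(6*(63 + 29**2 + 5*29))) = 1/(3795 + 1/(6*(63 + 841 + 145))) = 1/(3795 + (1/6)/1049) = 1/(3795 + (1/6)*(1/1049)) = 1/(3795 + 1/6294) = 1/(23885731/6294) = 6294/23885731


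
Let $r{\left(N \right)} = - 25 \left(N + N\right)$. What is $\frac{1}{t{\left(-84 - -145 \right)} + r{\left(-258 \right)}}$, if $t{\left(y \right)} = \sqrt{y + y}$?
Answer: $\frac{6450}{83204939} - \frac{\sqrt{122}}{166409878} \approx 7.7453 \cdot 10^{-5}$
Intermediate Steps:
$r{\left(N \right)} = - 50 N$ ($r{\left(N \right)} = - 25 \cdot 2 N = - 50 N$)
$t{\left(y \right)} = \sqrt{2} \sqrt{y}$ ($t{\left(y \right)} = \sqrt{2 y} = \sqrt{2} \sqrt{y}$)
$\frac{1}{t{\left(-84 - -145 \right)} + r{\left(-258 \right)}} = \frac{1}{\sqrt{2} \sqrt{-84 - -145} - -12900} = \frac{1}{\sqrt{2} \sqrt{-84 + 145} + 12900} = \frac{1}{\sqrt{2} \sqrt{61} + 12900} = \frac{1}{\sqrt{122} + 12900} = \frac{1}{12900 + \sqrt{122}}$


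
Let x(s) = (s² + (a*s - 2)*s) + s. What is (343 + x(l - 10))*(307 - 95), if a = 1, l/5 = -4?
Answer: 460676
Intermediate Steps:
l = -20 (l = 5*(-4) = -20)
x(s) = s + s² + s*(-2 + s) (x(s) = (s² + (1*s - 2)*s) + s = (s² + (s - 2)*s) + s = (s² + (-2 + s)*s) + s = (s² + s*(-2 + s)) + s = s + s² + s*(-2 + s))
(343 + x(l - 10))*(307 - 95) = (343 + (-20 - 10)*(-1 + 2*(-20 - 10)))*(307 - 95) = (343 - 30*(-1 + 2*(-30)))*212 = (343 - 30*(-1 - 60))*212 = (343 - 30*(-61))*212 = (343 + 1830)*212 = 2173*212 = 460676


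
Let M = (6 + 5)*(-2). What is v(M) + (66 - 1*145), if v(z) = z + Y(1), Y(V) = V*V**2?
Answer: -100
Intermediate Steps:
Y(V) = V**3
M = -22 (M = 11*(-2) = -22)
v(z) = 1 + z (v(z) = z + 1**3 = z + 1 = 1 + z)
v(M) + (66 - 1*145) = (1 - 22) + (66 - 1*145) = -21 + (66 - 145) = -21 - 79 = -100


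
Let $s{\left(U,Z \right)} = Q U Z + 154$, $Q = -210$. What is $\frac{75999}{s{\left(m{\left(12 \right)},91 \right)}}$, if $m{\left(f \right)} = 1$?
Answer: $- \frac{10857}{2708} \approx -4.0092$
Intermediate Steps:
$s{\left(U,Z \right)} = 154 - 210 U Z$ ($s{\left(U,Z \right)} = - 210 U Z + 154 = 154 - 210 U Z$)
$\frac{75999}{s{\left(m{\left(12 \right)},91 \right)}} = \frac{75999}{154 - 210 \cdot 91} = \frac{75999}{154 - 19110} = \frac{75999}{-18956} = 75999 \left(- \frac{1}{18956}\right) = - \frac{10857}{2708}$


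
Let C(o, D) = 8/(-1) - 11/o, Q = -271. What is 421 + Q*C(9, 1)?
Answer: 26282/9 ≈ 2920.2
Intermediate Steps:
C(o, D) = -8 - 11/o (C(o, D) = 8*(-1) - 11/o = -8 - 11/o)
421 + Q*C(9, 1) = 421 - 271*(-8 - 11/9) = 421 - 271*(-83/9) = 421 + 22493/9 = 26282/9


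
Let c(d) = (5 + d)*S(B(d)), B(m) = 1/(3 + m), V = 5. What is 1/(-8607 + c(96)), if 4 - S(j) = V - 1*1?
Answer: -1/8607 ≈ -0.00011618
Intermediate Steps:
S(j) = 0 (S(j) = 4 - (5 - 1*1) = 4 - (5 - 1) = 4 - 1*4 = 4 - 4 = 0)
c(d) = 0 (c(d) = (5 + d)*0 = 0)
1/(-8607 + c(96)) = 1/(-8607 + 0) = 1/(-8607) = -1/8607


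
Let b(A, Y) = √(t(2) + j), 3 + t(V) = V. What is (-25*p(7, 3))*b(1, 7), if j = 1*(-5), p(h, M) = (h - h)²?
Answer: 0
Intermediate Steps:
t(V) = -3 + V
p(h, M) = 0 (p(h, M) = 0² = 0)
j = -5
b(A, Y) = I*√6 (b(A, Y) = √((-3 + 2) - 5) = √(-1 - 5) = √(-6) = I*√6)
(-25*p(7, 3))*b(1, 7) = (-25*0)*(I*√6) = 0*(I*√6) = 0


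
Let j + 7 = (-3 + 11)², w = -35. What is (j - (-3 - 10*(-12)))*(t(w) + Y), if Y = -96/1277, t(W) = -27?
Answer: 2074500/1277 ≈ 1624.5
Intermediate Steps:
j = 57 (j = -7 + (-3 + 11)² = -7 + 8² = -7 + 64 = 57)
Y = -96/1277 (Y = -96*1/1277 = -96/1277 ≈ -0.075176)
(j - (-3 - 10*(-12)))*(t(w) + Y) = (57 - (-3 - 10*(-12)))*(-27 - 96/1277) = (57 - (-3 + 120))*(-34575/1277) = (57 - 1*117)*(-34575/1277) = (57 - 117)*(-34575/1277) = -60*(-34575/1277) = 2074500/1277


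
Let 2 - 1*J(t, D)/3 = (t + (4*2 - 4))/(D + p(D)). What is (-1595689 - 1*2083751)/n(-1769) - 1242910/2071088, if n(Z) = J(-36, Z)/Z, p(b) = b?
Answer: 1987260028273781905/1823592984 ≈ 1.0897e+9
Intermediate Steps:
J(t, D) = 6 - 3*(4 + t)/(2*D) (J(t, D) = 6 - 3*(t + (4*2 - 4))/(D + D) = 6 - 3*(t + (8 - 4))/(2*D) = 6 - 3*(t + 4)*1/(2*D) = 6 - 3*(4 + t)*1/(2*D) = 6 - 3*(4 + t)/(2*D))
n(Z) = 3*(32 + 4*Z)/(2*Z²) (n(Z) = (3*(-4 - 1*(-36) + 4*Z)/(2*Z))/Z = (3*(-4 + 36 + 4*Z)/(2*Z))/Z = (3*(32 + 4*Z)/(2*Z))/Z = 3*(32 + 4*Z)/(2*Z²))
(-1595689 - 1*2083751)/n(-1769) - 1242910/2071088 = (-1595689 - 1*2083751)/((6*(8 - 1769)/(-1769)²)) - 1242910/2071088 = (-1595689 - 2083751)/((6*(1/3129361)*(-1761))) - 1242910*1/2071088 = -3679440/(-10566/3129361) - 621455/1035544 = -3679440*(-3129361/10566) - 621455/1035544 = 1919049339640/1761 - 621455/1035544 = 1987260028273781905/1823592984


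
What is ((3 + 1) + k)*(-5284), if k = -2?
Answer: -10568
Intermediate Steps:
((3 + 1) + k)*(-5284) = ((3 + 1) - 2)*(-5284) = (4 - 2)*(-5284) = 2*(-5284) = -10568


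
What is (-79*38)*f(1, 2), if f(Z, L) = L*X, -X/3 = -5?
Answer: -90060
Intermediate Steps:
X = 15 (X = -3*(-5) = 15)
f(Z, L) = 15*L (f(Z, L) = L*15 = 15*L)
(-79*38)*f(1, 2) = (-79*38)*(15*2) = -3002*30 = -90060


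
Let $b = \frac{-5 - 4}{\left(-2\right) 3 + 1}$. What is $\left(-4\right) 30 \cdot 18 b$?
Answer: $-3888$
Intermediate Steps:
$b = \frac{9}{5}$ ($b = - \frac{9}{-6 + 1} = - \frac{9}{-5} = \left(-9\right) \left(- \frac{1}{5}\right) = \frac{9}{5} \approx 1.8$)
$\left(-4\right) 30 \cdot 18 b = \left(-4\right) 30 \cdot 18 \cdot \frac{9}{5} = \left(-120\right) 18 \cdot \frac{9}{5} = \left(-2160\right) \frac{9}{5} = -3888$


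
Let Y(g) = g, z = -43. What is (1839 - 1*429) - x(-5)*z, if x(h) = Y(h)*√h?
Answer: 1410 - 215*I*√5 ≈ 1410.0 - 480.75*I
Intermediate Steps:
x(h) = h^(3/2) (x(h) = h*√h = h^(3/2))
(1839 - 1*429) - x(-5)*z = (1839 - 1*429) - (-5)^(3/2)*(-43) = (1839 - 429) - (-5*I*√5)*(-43) = 1410 - 215*I*√5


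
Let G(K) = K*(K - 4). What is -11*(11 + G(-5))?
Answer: -616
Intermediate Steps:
G(K) = K*(-4 + K)
-11*(11 + G(-5)) = -11*(11 - 5*(-4 - 5)) = -11*(11 - 5*(-9)) = -11*(11 + 45) = -11*56 = -616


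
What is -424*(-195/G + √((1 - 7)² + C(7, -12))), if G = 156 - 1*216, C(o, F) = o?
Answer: -1378 - 424*√43 ≈ -4158.4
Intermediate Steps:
G = -60 (G = 156 - 216 = -60)
-424*(-195/G + √((1 - 7)² + C(7, -12))) = -424*(-195/(-60) + √((1 - 7)² + 7)) = -424*(-195*(-1/60) + √((-6)² + 7)) = -424*(13/4 + √(36 + 7)) = -424*(13/4 + √43) = -1378 - 424*√43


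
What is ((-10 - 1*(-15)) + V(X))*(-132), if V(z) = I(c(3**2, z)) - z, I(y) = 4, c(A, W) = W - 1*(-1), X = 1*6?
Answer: -396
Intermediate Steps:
X = 6
c(A, W) = 1 + W (c(A, W) = W + 1 = 1 + W)
V(z) = 4 - z
((-10 - 1*(-15)) + V(X))*(-132) = ((-10 - 1*(-15)) + (4 - 1*6))*(-132) = ((-10 + 15) + (4 - 6))*(-132) = (5 - 2)*(-132) = 3*(-132) = -396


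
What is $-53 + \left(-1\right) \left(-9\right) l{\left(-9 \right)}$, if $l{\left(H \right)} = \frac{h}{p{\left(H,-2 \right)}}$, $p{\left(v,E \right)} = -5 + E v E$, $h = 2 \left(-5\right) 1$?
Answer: $- \frac{2083}{41} \approx -50.805$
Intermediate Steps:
$h = -10$ ($h = \left(-10\right) 1 = -10$)
$p{\left(v,E \right)} = -5 + v E^{2}$ ($p{\left(v,E \right)} = -5 + E E v = -5 + v E^{2}$)
$l{\left(H \right)} = - \frac{10}{-5 + 4 H}$ ($l{\left(H \right)} = - \frac{10}{-5 + H \left(-2\right)^{2}} = - \frac{10}{-5 + H 4} = - \frac{10}{-5 + 4 H}$)
$-53 + \left(-1\right) \left(-9\right) l{\left(-9 \right)} = -53 + \left(-1\right) \left(-9\right) \left(- \frac{10}{-5 + 4 \left(-9\right)}\right) = -53 + 9 \left(- \frac{10}{-5 - 36}\right) = -53 + 9 \left(- \frac{10}{-41}\right) = -53 + 9 \left(\left(-10\right) \left(- \frac{1}{41}\right)\right) = -53 + 9 \cdot \frac{10}{41} = -53 + \frac{90}{41} = - \frac{2083}{41}$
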